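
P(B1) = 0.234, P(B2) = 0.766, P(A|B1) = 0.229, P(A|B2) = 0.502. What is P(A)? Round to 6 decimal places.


P(A) = P(A|B1)*P(B1) + P(A|B2)*P(B2)
P(A|B1)*P(B1) = 0.229 * 0.234 = 0.053586
P(A|B2)*P(B2) = 0.502 * 0.766 = 0.384532
P(A) = 0.053586 + 0.384532 = 0.438118

0.438118


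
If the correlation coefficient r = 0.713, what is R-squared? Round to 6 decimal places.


R^2 = r^2 = (0.713)^2 = 0.508369

0.508369


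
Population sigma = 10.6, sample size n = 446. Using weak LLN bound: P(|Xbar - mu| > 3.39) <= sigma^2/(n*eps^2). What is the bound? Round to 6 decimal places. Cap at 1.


bound = min(1, sigma^2/(n*eps^2))
sigma^2 = 10.6^2 = 112.36
n*eps^2 = 446 * 3.39^2 = 446 * 11.4921 = 5125.4766
sigma^2/(n*eps^2) = 112.36 / 5125.4766 ≈ 0.02192186

0.021922


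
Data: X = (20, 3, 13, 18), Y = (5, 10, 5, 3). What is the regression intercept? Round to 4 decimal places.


a = ybar - b*xbar, where b = sum((xi-xbar)(yi-ybar)) / sum((xi-xbar)^2)
n = 4, xbar = 54/4 = 13.5, ybar = 23/4 = 5.75
Sxy = sum((xi-xbar)(yi-ybar)) = -61.5
Sxx = sum((xi-xbar)^2) = 173
b = Sxy / Sxx = -123/346 ≈ -0.355491
a = 5.75 - (-0.355491) * 13.5 = 1825/173 ≈ 10.549133

10.5491


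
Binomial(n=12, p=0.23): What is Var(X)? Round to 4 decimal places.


Var = n*p*(1-p) = 12 * 0.23 * 0.77 = 2.1252

2.1252


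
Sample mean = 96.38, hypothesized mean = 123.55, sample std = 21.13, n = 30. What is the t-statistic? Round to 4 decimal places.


t = (xbar - mu0) / (s/sqrt(n))
xbar - mu0 = 96.38 - 123.55 = -27.17
sqrt(30) ≈ 5.47722558
s/sqrt(n) = 21.13 / 5.47722558 ≈ 3.85779255
t = -27.17 / 3.85779255 ≈ -7.042888

-7.0429


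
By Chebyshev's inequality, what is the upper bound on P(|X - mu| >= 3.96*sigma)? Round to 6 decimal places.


P <= 1/k^2
k^2 = 3.96^2 = 15.6816
1/k^2 = 1 / 15.6816 = 625/9801 ≈ 0.06376900

0.063769


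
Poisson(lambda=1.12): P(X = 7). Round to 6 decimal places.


P = e^(-lam) * lam^k / k!
e^(-1.12) ≈ 0.3262798
lam^k = 1.12^7 ≈ 2.210681
k! = 7! = 5040
P = 0.3262798 * 2.210681 / 5040 ≈ 0.000143

0.000143


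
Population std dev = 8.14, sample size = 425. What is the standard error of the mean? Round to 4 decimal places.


SE = sigma / sqrt(n)
sqrt(425) ≈ 20.615528
SE = 8.14 / 20.615528 ≈ 0.394848

0.3948


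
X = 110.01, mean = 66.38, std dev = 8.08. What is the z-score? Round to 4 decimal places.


z = (X - mu) / sigma
X - mu = 110.01 - 66.38 = 43.63
z = 43.63 / 8.08 = 4363/808 ≈ 5.399752

5.3998


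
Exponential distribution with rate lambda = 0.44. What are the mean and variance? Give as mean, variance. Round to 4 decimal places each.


mean = 1/lam, var = 1/lam^2
mean = 1 / 0.44 = 25/11 ≈ 2.272727
lam^2 = 0.44^2 = 0.1936
var = 1 / 0.1936 = 625/121 ≈ 5.165289

2.2727, 5.1653


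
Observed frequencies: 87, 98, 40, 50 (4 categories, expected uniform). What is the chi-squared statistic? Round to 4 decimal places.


chi2 = sum((O-E)^2/E), E = total/4
total = 275, E = 275/4 = 68.75
(87 - 68.75)^2 / 68.75 = 333.0625 / 68.75 = 5329/1100 ≈ 4.844545
(98 - 68.75)^2 / 68.75 = 855.5625 / 68.75 = 13689/1100 ≈ 12.444545
(40 - 68.75)^2 / 68.75 = 826.5625 / 68.75 = 529/44 ≈ 12.022727
(50 - 68.75)^2 / 68.75 = 351.5625 / 68.75 = 225/44 ≈ 5.113636
chi2 = 9467/275 ≈ 34.425455

34.4255


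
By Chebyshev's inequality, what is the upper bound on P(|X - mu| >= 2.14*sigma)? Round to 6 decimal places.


P <= 1/k^2
k^2 = 2.14^2 = 4.5796
1/k^2 = 1 / 4.5796 ≈ 0.21835968

0.218360


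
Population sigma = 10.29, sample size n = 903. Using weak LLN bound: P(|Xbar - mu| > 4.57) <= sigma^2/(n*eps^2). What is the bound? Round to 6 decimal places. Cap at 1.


bound = min(1, sigma^2/(n*eps^2))
sigma^2 = 10.29^2 = 105.8841
n*eps^2 = 903 * 4.57^2 = 903 * 20.8849 = 18859.0647
sigma^2/(n*eps^2) = 105.8841 / 18859.0647 ≈ 0.00561449

0.005614


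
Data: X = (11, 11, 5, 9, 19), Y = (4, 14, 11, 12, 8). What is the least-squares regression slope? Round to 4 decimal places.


b = sum((xi-xbar)(yi-ybar)) / sum((xi-xbar)^2)
n = 5, xbar = 55/5 = 11, ybar = 49/5 = 9.8
Sxy = sum((xi-xbar)(yi-ybar)) = -26
Sxx = sum((xi-xbar)^2) = 104
b = Sxy / Sxx = -0.25

-0.2500


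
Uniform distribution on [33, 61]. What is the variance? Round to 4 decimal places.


Var = (b-a)^2 / 12
(b-a)^2 = (61 - 33)^2 = 784
Var = 784/12 ≈ 65.333333

65.3333


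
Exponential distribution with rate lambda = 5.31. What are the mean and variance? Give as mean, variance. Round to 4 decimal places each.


mean = 1/lam, var = 1/lam^2
mean = 1 / 5.31 = 100/531 ≈ 0.188324
lam^2 = 5.31^2 = 28.1961
var = 1 / 28.1961 ≈ 0.035466

0.1883, 0.0355


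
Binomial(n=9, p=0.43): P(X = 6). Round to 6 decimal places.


P = C(n,k) * p^k * (1-p)^(n-k)
C(9,6) = 84
p^k = 0.43^6 ≈ 0.006321363
(1-p)^(n-k) = 0.57^3 = 0.185193
P = 84 * 0.006321363 * 0.185193 ≈ 0.098336

0.098336


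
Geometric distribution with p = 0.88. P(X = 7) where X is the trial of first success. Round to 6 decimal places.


P = (1-p)^(k-1) * p
(1-p)^(k-1) = 0.12^6 = 0.000002985984
P = 0.000002985984 * 0.88 ≈ 0.000002627666

0.000003


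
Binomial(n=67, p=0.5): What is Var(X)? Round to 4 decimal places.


Var = n*p*(1-p) = 67 * 0.5 * 0.5 = 16.75

16.7500


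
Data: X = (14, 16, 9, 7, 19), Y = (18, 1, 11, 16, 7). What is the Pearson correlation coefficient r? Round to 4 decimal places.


r = sum((xi-xbar)(yi-ybar)) / sqrt(sum((xi-xbar)^2) * sum((yi-ybar)^2))
n = 5, xbar = 65/5 = 13, ybar = 53/5 = 10.6
Sxy = sum((xi-xbar)(yi-ybar)) = -77
Sxx = sum((xi-xbar)^2) = 98
Syy = sum((yi-ybar)^2) = 189.2
sqrt(Sxx*Syy) ≈ 136.167544
r = Sxy / sqrt(Sxx*Syy) = -77 / 136.167544 ≈ -0.565480

-0.5655


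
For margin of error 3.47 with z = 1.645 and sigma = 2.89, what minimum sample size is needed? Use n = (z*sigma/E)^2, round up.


z*sigma/E = 1.645 * 2.89 / 3.47 ≈ 1.370043
(z*sigma/E)^2 ≈ 1.877018
round up: n = 2

2


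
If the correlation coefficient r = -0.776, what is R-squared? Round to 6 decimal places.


R^2 = r^2 = (-0.776)^2 = 0.602176

0.602176


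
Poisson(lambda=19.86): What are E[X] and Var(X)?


E[X] = Var(X) = lambda = 19.86

19.86, 19.86


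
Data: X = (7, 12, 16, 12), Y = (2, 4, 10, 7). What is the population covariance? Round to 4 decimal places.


Cov = (1/n)*sum((xi-xbar)(yi-ybar))
n = 4, xbar = 47/4 = 11.75, ybar = 23/4 = 5.75
sum((xi-xbar)(yi-ybar)) = 35.75
Cov = 35.75 / 4 = 8.9375

8.9375


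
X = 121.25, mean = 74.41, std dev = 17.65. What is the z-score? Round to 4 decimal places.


z = (X - mu) / sigma
X - mu = 121.25 - 74.41 = 46.84
z = 46.84 / 17.65 = 4684/1765 ≈ 2.653824

2.6538


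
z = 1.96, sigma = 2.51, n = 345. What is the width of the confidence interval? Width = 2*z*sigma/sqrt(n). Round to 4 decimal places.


width = 2*z*sigma/sqrt(n)
2*z*sigma = 2 * 1.96 * 2.51 = 9.8392
sqrt(345) ≈ 18.574176
width = 9.8392 / 18.574176 ≈ 0.529725

0.5297


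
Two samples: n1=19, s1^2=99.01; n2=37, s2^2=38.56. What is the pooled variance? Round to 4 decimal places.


sp^2 = ((n1-1)*s1^2 + (n2-1)*s2^2)/(n1+n2-2)
(n1-1)*s1^2 = 18 * 99.01 = 1782.18
(n2-1)*s2^2 = 36 * 38.56 = 1388.16
numerator = 1782.18 + 1388.16 = 3170.34
n1+n2-2 = 54
sp^2 = 3170.34 / 54 = 58.71

58.7100


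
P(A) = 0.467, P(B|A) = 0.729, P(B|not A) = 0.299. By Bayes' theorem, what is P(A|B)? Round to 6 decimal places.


P(A|B) = P(B|A)*P(A) / P(B), P(B) = P(B|A)*P(A) + P(B|not A)*P(not A)
P(B|A)*P(A) = 0.729 * 0.467 = 0.340443
P(B|not A)*P(not A) = 0.299 * 0.533 = 0.159367
P(B) = 0.340443 + 0.159367 = 0.49981
P(A|B) = 0.340443 / 0.49981 ≈ 0.68114484

0.681145


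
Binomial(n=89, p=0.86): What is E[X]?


E[X] = n*p = 89 * 0.86 = 76.54

76.54


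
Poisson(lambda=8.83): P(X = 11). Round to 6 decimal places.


P = e^(-lam) * lam^k / k!
e^(-8.83) ≈ 0.0001462782
lam^k = 8.83^11 ≈ 25442966104.361109
k! = 11! = 39916800
P = 0.0001462782 * 25442966104.361109 / 39916800 ≈ 0.093238

0.093238


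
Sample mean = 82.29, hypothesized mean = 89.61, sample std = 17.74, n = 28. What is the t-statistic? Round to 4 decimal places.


t = (xbar - mu0) / (s/sqrt(n))
xbar - mu0 = 82.29 - 89.61 = -7.32
sqrt(28) ≈ 5.29150262
s/sqrt(n) = 17.74 / 5.29150262 ≈ 3.35254488
t = -7.32 / 3.35254488 ≈ -2.183416

-2.1834


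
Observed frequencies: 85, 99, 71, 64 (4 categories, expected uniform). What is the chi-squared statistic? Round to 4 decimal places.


chi2 = sum((O-E)^2/E), E = total/4
total = 319, E = 319/4 = 79.75
(85 - 79.75)^2 / 79.75 = 27.5625 / 79.75 = 441/1276 ≈ 0.345611
(99 - 79.75)^2 / 79.75 = 370.5625 / 79.75 = 539/116 ≈ 4.646552
(71 - 79.75)^2 / 79.75 = 76.5625 / 79.75 = 1225/1276 ≈ 0.960031
(64 - 79.75)^2 / 79.75 = 248.0625 / 79.75 = 3969/1276 ≈ 3.110502
chi2 = 2891/319 ≈ 9.062696

9.0627


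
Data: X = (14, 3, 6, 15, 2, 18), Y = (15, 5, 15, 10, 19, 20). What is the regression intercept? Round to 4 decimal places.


a = ybar - b*xbar, where b = sum((xi-xbar)(yi-ybar)) / sum((xi-xbar)^2)
n = 6, xbar = 58/6 = 29/3 ≈ 9.666667, ybar = 84/6 = 14
Sxy = sum((xi-xbar)(yi-ybar)) = 51
Sxx = sum((xi-xbar)^2) = 700/3 ≈ 233.333333
b = Sxy / Sxx = 153/700 ≈ 0.218571
a = 14 - 0.218571 * 9.666667 = 8321/700 ≈ 11.887143

11.8871


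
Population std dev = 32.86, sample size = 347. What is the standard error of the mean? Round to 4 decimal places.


SE = sigma / sqrt(n)
sqrt(347) ≈ 18.627936
SE = 32.86 / 18.627936 ≈ 1.764017

1.7640


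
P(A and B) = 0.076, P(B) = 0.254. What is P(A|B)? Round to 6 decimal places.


P(A|B) = P(A and B) / P(B) = 0.076 / 0.254 = 38/127 ≈ 0.29921260

0.299213


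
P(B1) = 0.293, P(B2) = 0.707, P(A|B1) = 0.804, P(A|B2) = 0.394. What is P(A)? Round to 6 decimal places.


P(A) = P(A|B1)*P(B1) + P(A|B2)*P(B2)
P(A|B1)*P(B1) = 0.804 * 0.293 = 0.235572
P(A|B2)*P(B2) = 0.394 * 0.707 = 0.278558
P(A) = 0.235572 + 0.278558 = 0.51413

0.514130


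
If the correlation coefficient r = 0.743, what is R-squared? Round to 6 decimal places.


R^2 = r^2 = (0.743)^2 = 0.552049

0.552049


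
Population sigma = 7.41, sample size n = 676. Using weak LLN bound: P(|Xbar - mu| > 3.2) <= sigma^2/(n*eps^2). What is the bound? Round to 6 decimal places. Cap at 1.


bound = min(1, sigma^2/(n*eps^2))
sigma^2 = 7.41^2 = 54.9081
n*eps^2 = 676 * 3.2^2 = 676 * 10.24 = 6922.24
sigma^2/(n*eps^2) = 54.9081 / 6922.24 ≈ 0.00793213

0.007932


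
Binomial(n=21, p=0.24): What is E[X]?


E[X] = n*p = 21 * 0.24 = 5.04

5.04


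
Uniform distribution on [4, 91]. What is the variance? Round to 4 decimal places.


Var = (b-a)^2 / 12
(b-a)^2 = (91 - 4)^2 = 7569
Var = 7569/12 = 630.75

630.7500


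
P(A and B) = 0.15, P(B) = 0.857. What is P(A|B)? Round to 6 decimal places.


P(A|B) = P(A and B) / P(B) = 0.15 / 0.857 = 150/857 ≈ 0.17502917

0.175029


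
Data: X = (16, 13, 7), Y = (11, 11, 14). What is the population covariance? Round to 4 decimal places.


Cov = (1/n)*sum((xi-xbar)(yi-ybar))
n = 3, xbar = 36/3 = 12, ybar = 36/3 = 12
sum((xi-xbar)(yi-ybar)) = -15
Cov = -15 / 3 = -5

-5.0000


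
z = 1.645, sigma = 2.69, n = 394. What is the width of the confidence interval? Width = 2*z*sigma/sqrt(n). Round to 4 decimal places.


width = 2*z*sigma/sqrt(n)
2*z*sigma = 2 * 1.645 * 2.69 = 8.8501
sqrt(394) ≈ 19.849433
width = 8.8501 / 19.849433 ≈ 0.445862

0.4459


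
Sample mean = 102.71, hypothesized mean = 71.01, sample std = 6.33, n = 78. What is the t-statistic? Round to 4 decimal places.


t = (xbar - mu0) / (s/sqrt(n))
xbar - mu0 = 102.71 - 71.01 = 31.7
sqrt(78) ≈ 8.83176087
s/sqrt(n) = 6.33 / 8.83176087 ≈ 0.71673136
t = 31.7 / 0.71673136 ≈ 44.228565

44.2286


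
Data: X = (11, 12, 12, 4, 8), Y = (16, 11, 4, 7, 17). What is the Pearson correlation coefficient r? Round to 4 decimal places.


r = sum((xi-xbar)(yi-ybar)) / sqrt(sum((xi-xbar)^2) * sum((yi-ybar)^2))
n = 5, xbar = 47/5 = 9.4, ybar = 55/5 = 11
Sxy = sum((xi-xbar)(yi-ybar)) = 3
Sxx = sum((xi-xbar)^2) = 47.2
Syy = sum((yi-ybar)^2) = 126
sqrt(Sxx*Syy) ≈ 77.118091
r = Sxy / sqrt(Sxx*Syy) = 3 / 77.118091 ≈ 0.038901

0.0389


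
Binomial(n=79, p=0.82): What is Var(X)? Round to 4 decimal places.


Var = n*p*(1-p) = 79 * 0.82 * 0.18 = 11.6604

11.6604


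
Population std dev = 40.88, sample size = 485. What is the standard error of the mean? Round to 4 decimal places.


SE = sigma / sqrt(n)
sqrt(485) ≈ 22.022716
SE = 40.88 / 22.022716 ≈ 1.856265

1.8563


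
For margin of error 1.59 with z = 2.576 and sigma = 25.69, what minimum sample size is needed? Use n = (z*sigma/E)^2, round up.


z*sigma/E = 2.576 * 25.69 / 1.59 ≈ 41.621031
(z*sigma/E)^2 ≈ 1732.310259
round up: n = 1733

1733


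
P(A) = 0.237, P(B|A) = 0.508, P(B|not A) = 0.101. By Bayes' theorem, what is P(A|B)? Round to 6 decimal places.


P(A|B) = P(B|A)*P(A) / P(B), P(B) = P(B|A)*P(A) + P(B|not A)*P(not A)
P(B|A)*P(A) = 0.508 * 0.237 = 0.120396
P(B|not A)*P(not A) = 0.101 * 0.763 = 0.077063
P(B) = 0.120396 + 0.077063 = 0.197459
P(A|B) = 0.120396 / 0.197459 ≈ 0.60972658

0.609727


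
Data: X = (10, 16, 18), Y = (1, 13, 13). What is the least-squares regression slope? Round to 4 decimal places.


b = sum((xi-xbar)(yi-ybar)) / sum((xi-xbar)^2)
n = 3, xbar = 44/3 ≈ 14.666667, ybar = 27/3 = 9
Sxy = sum((xi-xbar)(yi-ybar)) = 56
Sxx = sum((xi-xbar)^2) = 104/3 ≈ 34.666667
b = Sxy / Sxx = 21/13 ≈ 1.615385

1.6154


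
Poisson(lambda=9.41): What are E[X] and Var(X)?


E[X] = Var(X) = lambda = 9.41

9.41, 9.41


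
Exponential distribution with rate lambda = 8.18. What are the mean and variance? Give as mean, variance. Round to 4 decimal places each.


mean = 1/lam, var = 1/lam^2
mean = 1 / 8.18 = 50/409 ≈ 0.122249
lam^2 = 8.18^2 = 66.9124
var = 1 / 66.9124 ≈ 0.014945

0.1222, 0.0149


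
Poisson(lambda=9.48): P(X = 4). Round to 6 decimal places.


P = e^(-lam) * lam^k / k!
e^(-9.48) ≈ 0.00007636394
lam^k = 9.48^4 ≈ 8076.688796
k! = 4! = 24
P = 0.00007636394 * 8076.688796 / 24 ≈ 0.025699

0.025699


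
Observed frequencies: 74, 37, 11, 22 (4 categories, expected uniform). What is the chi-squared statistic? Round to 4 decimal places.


chi2 = sum((O-E)^2/E), E = total/4
total = 144, E = 144/4 = 36
(74 - 36)^2 / 36 = 1444 / 36 = 361/9 ≈ 40.111111
(37 - 36)^2 / 36 = 1 / 36 = 1/36 ≈ 0.027778
(11 - 36)^2 / 36 = 625 / 36 = 625/36 ≈ 17.361111
(22 - 36)^2 / 36 = 196 / 36 = 49/9 ≈ 5.444444
chi2 = 1133/18 ≈ 62.944444

62.9444


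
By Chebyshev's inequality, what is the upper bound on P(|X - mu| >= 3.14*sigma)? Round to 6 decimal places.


P <= 1/k^2
k^2 = 3.14^2 = 9.8596
1/k^2 = 1 / 9.8596 ≈ 0.10142399

0.101424


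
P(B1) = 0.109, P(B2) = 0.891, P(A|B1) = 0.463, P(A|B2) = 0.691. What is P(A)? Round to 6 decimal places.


P(A) = P(A|B1)*P(B1) + P(A|B2)*P(B2)
P(A|B1)*P(B1) = 0.463 * 0.109 = 0.050467
P(A|B2)*P(B2) = 0.691 * 0.891 = 0.615681
P(A) = 0.050467 + 0.615681 = 0.666148

0.666148


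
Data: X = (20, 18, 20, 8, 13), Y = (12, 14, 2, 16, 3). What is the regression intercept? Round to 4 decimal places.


a = ybar - b*xbar, where b = sum((xi-xbar)(yi-ybar)) / sum((xi-xbar)^2)
n = 5, xbar = 79/5 = 15.8, ybar = 47/5 = 9.4
Sxy = sum((xi-xbar)(yi-ybar)) = -43.6
Sxx = sum((xi-xbar)^2) = 108.8
b = Sxy / Sxx = -109/272 ≈ -0.400735
a = 9.4 - (-0.400735) * 15.8 = 4279/272 ≈ 15.731618

15.7316


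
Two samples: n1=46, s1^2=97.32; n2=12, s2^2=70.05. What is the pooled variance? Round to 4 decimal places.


sp^2 = ((n1-1)*s1^2 + (n2-1)*s2^2)/(n1+n2-2)
(n1-1)*s1^2 = 45 * 97.32 = 4379.4
(n2-1)*s2^2 = 11 * 70.05 = 770.55
numerator = 4379.4 + 770.55 = 5149.95
n1+n2-2 = 56
sp^2 = 5149.95 / 56 = 102999/1120 ≈ 91.963393

91.9634


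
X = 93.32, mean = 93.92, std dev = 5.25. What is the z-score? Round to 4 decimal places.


z = (X - mu) / sigma
X - mu = 93.32 - 93.92 = -0.6
z = -0.6 / 5.25 = -4/35 ≈ -0.114286

-0.1143


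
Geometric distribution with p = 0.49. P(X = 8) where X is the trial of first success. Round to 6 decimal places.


P = (1-p)^(k-1) * p
(1-p)^(k-1) = 0.51^7 ≈ 0.008974107
P = 0.008974107 * 0.49 ≈ 0.004397312

0.004397


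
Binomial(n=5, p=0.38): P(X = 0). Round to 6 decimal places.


P = C(n,k) * p^k * (1-p)^(n-k)
C(5,0) = 1
p^k = 0.38^0 = 1
(1-p)^(n-k) = 0.62^5 ≈ 0.09161328
P = 1 * 1 * 0.09161328 ≈ 0.091613

0.091613


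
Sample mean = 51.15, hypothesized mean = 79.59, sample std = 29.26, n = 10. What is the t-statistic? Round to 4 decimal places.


t = (xbar - mu0) / (s/sqrt(n))
xbar - mu0 = 51.15 - 79.59 = -28.44
sqrt(10) ≈ 3.16227766
s/sqrt(n) = 29.26 / 3.16227766 ≈ 9.25282443
t = -28.44 / 9.25282443 ≈ -3.073656

-3.0737


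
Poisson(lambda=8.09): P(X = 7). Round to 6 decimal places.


P = e^(-lam) * lam^k / k!
e^(-8.09) ≈ 0.0003065898
lam^k = 8.09^7 ≈ 2267982.249937
k! = 7! = 5040
P = 0.0003065898 * 2267982.249937 / 5040 ≈ 0.137964

0.137964


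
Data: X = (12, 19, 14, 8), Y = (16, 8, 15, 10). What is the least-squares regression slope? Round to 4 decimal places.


b = sum((xi-xbar)(yi-ybar)) / sum((xi-xbar)^2)
n = 4, xbar = 53/4 = 13.25, ybar = 49/4 = 12.25
Sxy = sum((xi-xbar)(yi-ybar)) = -15.25
Sxx = sum((xi-xbar)^2) = 62.75
b = Sxy / Sxx = -61/251 ≈ -0.243028

-0.2430


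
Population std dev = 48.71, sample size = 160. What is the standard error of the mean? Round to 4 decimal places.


SE = sigma / sqrt(n)
sqrt(160) ≈ 12.649111
SE = 48.71 / 12.649111 ≈ 3.850864

3.8509


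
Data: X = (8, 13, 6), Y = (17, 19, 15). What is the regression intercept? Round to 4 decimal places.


a = ybar - b*xbar, where b = sum((xi-xbar)(yi-ybar)) / sum((xi-xbar)^2)
n = 3, xbar = 27/3 = 9, ybar = 51/3 = 17
Sxy = sum((xi-xbar)(yi-ybar)) = 14
Sxx = sum((xi-xbar)^2) = 26
b = Sxy / Sxx = 7/13 ≈ 0.538462
a = 17 - 0.538462 * 9 = 158/13 ≈ 12.153846

12.1538


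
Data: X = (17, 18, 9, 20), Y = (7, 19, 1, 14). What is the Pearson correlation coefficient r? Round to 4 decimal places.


r = sum((xi-xbar)(yi-ybar)) / sqrt(sum((xi-xbar)^2) * sum((yi-ybar)^2))
n = 4, xbar = 64/4 = 16, ybar = 41/4 = 10.25
Sxy = sum((xi-xbar)(yi-ybar)) = 94
Sxx = sum((xi-xbar)^2) = 70
Syy = sum((yi-ybar)^2) = 186.75
sqrt(Sxx*Syy) ≈ 114.335034
r = Sxy / sqrt(Sxx*Syy) = 94 / 114.335034 ≈ 0.822145

0.8221


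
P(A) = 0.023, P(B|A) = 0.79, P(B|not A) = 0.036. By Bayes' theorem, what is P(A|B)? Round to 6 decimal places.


P(A|B) = P(B|A)*P(A) / P(B), P(B) = P(B|A)*P(A) + P(B|not A)*P(not A)
P(B|A)*P(A) = 0.79 * 0.023 = 0.01817
P(B|not A)*P(not A) = 0.036 * 0.977 = 0.035172
P(B) = 0.01817 + 0.035172 = 0.053342
P(A|B) = 0.01817 / 0.053342 ≈ 0.34063215

0.340632


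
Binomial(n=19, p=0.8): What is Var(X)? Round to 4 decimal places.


Var = n*p*(1-p) = 19 * 0.8 * 0.2 = 3.04

3.0400


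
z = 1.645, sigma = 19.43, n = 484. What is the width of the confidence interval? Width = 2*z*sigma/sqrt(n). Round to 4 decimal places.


width = 2*z*sigma/sqrt(n)
2*z*sigma = 2 * 1.645 * 19.43 = 63.9247
sqrt(484) = 22
width = 63.9247 / 22 ≈ 2.905668

2.9057


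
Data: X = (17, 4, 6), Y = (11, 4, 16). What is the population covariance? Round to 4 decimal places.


Cov = (1/n)*sum((xi-xbar)(yi-ybar))
n = 3, xbar = 27/3 = 9, ybar = 31/3 ≈ 10.333333
sum((xi-xbar)(yi-ybar)) = 20
Cov = 20 / 3 = 20/3 ≈ 6.666667

6.6667


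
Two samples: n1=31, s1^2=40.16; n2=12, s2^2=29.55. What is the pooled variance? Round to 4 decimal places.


sp^2 = ((n1-1)*s1^2 + (n2-1)*s2^2)/(n1+n2-2)
(n1-1)*s1^2 = 30 * 40.16 = 1204.8
(n2-1)*s2^2 = 11 * 29.55 = 325.05
numerator = 1204.8 + 325.05 = 1529.85
n1+n2-2 = 41
sp^2 = 1529.85 / 41 = 30597/820 ≈ 37.313415

37.3134


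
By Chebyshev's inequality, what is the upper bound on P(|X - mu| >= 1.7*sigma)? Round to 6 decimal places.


P <= 1/k^2
k^2 = 1.7^2 = 2.89
1/k^2 = 1 / 2.89 = 100/289 ≈ 0.34602076

0.346021


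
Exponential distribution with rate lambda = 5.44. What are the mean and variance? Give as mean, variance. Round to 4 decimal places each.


mean = 1/lam, var = 1/lam^2
mean = 1 / 5.44 = 25/136 ≈ 0.183824
lam^2 = 5.44^2 = 29.5936
var = 1 / 29.5936 ≈ 0.033791

0.1838, 0.0338


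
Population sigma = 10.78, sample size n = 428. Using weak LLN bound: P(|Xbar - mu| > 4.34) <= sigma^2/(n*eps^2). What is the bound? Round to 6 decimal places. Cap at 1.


bound = min(1, sigma^2/(n*eps^2))
sigma^2 = 10.78^2 = 116.2084
n*eps^2 = 428 * 4.34^2 = 428 * 18.8356 = 8061.6368
sigma^2/(n*eps^2) = 116.2084 / 8061.6368 ≈ 0.01441499

0.014415


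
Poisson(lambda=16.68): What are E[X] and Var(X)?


E[X] = Var(X) = lambda = 16.68

16.68, 16.68


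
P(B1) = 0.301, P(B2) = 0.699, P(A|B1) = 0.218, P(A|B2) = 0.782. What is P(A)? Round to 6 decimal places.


P(A) = P(A|B1)*P(B1) + P(A|B2)*P(B2)
P(A|B1)*P(B1) = 0.218 * 0.301 = 0.065618
P(A|B2)*P(B2) = 0.782 * 0.699 = 0.546618
P(A) = 0.065618 + 0.546618 = 0.612236

0.612236


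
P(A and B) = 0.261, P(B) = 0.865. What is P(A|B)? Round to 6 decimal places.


P(A|B) = P(A and B) / P(B) = 0.261 / 0.865 = 261/865 ≈ 0.30173410

0.301734


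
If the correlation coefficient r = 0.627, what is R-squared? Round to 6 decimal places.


R^2 = r^2 = (0.627)^2 = 0.393129

0.393129


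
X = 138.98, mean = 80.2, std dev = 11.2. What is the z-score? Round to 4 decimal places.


z = (X - mu) / sigma
X - mu = 138.98 - 80.2 = 58.78
z = 58.78 / 11.2 = 2939/560 ≈ 5.248214

5.2482


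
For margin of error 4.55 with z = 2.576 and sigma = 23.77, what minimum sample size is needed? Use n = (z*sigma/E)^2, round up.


z*sigma/E = 2.576 * 23.77 / 4.55 = 109342/8125 ≈ 13.457477
(z*sigma/E)^2 ≈ 181.103685
round up: n = 182

182


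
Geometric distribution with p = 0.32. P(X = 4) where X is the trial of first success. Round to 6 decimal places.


P = (1-p)^(k-1) * p
(1-p)^(k-1) = 0.68^3 = 0.314432
P = 0.314432 * 0.32 ≈ 0.1006182

0.100618


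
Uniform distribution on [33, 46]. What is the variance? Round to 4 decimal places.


Var = (b-a)^2 / 12
(b-a)^2 = (46 - 33)^2 = 169
Var = 169/12 ≈ 14.083333

14.0833


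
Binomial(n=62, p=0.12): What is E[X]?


E[X] = n*p = 62 * 0.12 = 7.44

7.44


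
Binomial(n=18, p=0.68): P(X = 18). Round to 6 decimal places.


P = C(n,k) * p^k * (1-p)^(n-k)
C(18,18) = 1
p^k = 0.68^18 ≈ 0.0009664078
(1-p)^(n-k) = 0.32^0 = 1
P = 1 * 0.0009664078 * 1 ≈ 0.000966

0.000966


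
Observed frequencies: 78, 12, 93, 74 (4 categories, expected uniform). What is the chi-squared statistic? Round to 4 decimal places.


chi2 = sum((O-E)^2/E), E = total/4
total = 257, E = 257/4 = 64.25
(78 - 64.25)^2 / 64.25 = 189.0625 / 64.25 = 3025/1028 ≈ 2.942607
(12 - 64.25)^2 / 64.25 = 2730.0625 / 64.25 = 43681/1028 ≈ 42.491245
(93 - 64.25)^2 / 64.25 = 826.5625 / 64.25 = 13225/1028 ≈ 12.864786
(74 - 64.25)^2 / 64.25 = 95.0625 / 64.25 = 1521/1028 ≈ 1.479572
chi2 = 15363/257 ≈ 59.778210

59.7782


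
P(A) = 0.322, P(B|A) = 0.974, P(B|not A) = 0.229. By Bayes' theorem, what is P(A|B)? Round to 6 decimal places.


P(A|B) = P(B|A)*P(A) / P(B), P(B) = P(B|A)*P(A) + P(B|not A)*P(not A)
P(B|A)*P(A) = 0.974 * 0.322 = 0.313628
P(B|not A)*P(not A) = 0.229 * 0.678 = 0.155262
P(B) = 0.313628 + 0.155262 = 0.46889
P(A|B) = 0.313628 / 0.46889 ≈ 0.66887330

0.668873


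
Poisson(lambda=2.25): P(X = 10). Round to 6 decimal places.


P = e^(-lam) * lam^k / k!
e^(-2.25) ≈ 0.1053992
lam^k = 2.25^10 ≈ 3325.256730
k! = 10! = 3628800
P = 0.1053992 * 3325.256730 / 3628800 ≈ 0.000097

0.000097


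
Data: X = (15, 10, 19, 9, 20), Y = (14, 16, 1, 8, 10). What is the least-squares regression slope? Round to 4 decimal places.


b = sum((xi-xbar)(yi-ybar)) / sum((xi-xbar)^2)
n = 5, xbar = 73/5 = 14.6, ybar = 49/5 = 9.8
Sxy = sum((xi-xbar)(yi-ybar)) = -54.4
Sxx = sum((xi-xbar)^2) = 101.2
b = Sxy / Sxx = -136/253 ≈ -0.537549

-0.5375


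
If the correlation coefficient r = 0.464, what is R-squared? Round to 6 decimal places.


R^2 = r^2 = (0.464)^2 = 0.215296

0.215296


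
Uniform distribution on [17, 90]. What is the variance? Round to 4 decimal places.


Var = (b-a)^2 / 12
(b-a)^2 = (90 - 17)^2 = 5329
Var = 5329/12 ≈ 444.083333

444.0833


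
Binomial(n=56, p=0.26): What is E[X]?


E[X] = n*p = 56 * 0.26 = 14.56

14.56


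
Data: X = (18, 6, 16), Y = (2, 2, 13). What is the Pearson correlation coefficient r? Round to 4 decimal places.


r = sum((xi-xbar)(yi-ybar)) / sqrt(sum((xi-xbar)^2) * sum((yi-ybar)^2))
n = 3, xbar = 40/3 ≈ 13.333333, ybar = 17/3 ≈ 5.666667
Sxy = sum((xi-xbar)(yi-ybar)) = 88/3 ≈ 29.333333
Sxx = sum((xi-xbar)^2) = 248/3 ≈ 82.666667
Syy = sum((yi-ybar)^2) = 242/3 ≈ 80.666667
sqrt(Sxx*Syy) ≈ 81.660544
r = Sxy / sqrt(Sxx*Syy) = 29.333333 / 81.660544 ≈ 0.359211

0.3592


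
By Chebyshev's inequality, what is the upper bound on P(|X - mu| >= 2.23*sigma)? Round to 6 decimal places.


P <= 1/k^2
k^2 = 2.23^2 = 4.9729
1/k^2 = 1 / 4.9729 ≈ 0.20108991

0.201090


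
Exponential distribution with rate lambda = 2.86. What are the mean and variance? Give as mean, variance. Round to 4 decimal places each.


mean = 1/lam, var = 1/lam^2
mean = 1 / 2.86 = 50/143 ≈ 0.349650
lam^2 = 2.86^2 = 8.1796
var = 1 / 8.1796 ≈ 0.122255

0.3497, 0.1223


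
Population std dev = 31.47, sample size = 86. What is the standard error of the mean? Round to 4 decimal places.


SE = sigma / sqrt(n)
sqrt(86) ≈ 9.273618
SE = 31.47 / 9.273618 ≈ 3.393497

3.3935


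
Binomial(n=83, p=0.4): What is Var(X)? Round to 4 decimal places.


Var = n*p*(1-p) = 83 * 0.4 * 0.6 = 19.92

19.9200


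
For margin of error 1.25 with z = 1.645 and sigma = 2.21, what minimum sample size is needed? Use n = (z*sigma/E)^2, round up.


z*sigma/E = 1.645 * 2.21 / 1.25 = 2.90836
(z*sigma/E)^2 ≈ 8.458558
round up: n = 9

9


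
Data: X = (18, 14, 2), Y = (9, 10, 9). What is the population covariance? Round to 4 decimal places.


Cov = (1/n)*sum((xi-xbar)(yi-ybar))
n = 3, xbar = 34/3 ≈ 11.333333, ybar = 28/3 ≈ 9.333333
sum((xi-xbar)(yi-ybar)) = 8/3 ≈ 2.666667
Cov = 2.666667 / 3 = 8/9 ≈ 0.888889

0.8889


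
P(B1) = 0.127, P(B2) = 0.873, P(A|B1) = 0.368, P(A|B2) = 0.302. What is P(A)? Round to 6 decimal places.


P(A) = P(A|B1)*P(B1) + P(A|B2)*P(B2)
P(A|B1)*P(B1) = 0.368 * 0.127 = 0.046736
P(A|B2)*P(B2) = 0.302 * 0.873 = 0.263646
P(A) = 0.046736 + 0.263646 = 0.310382

0.310382


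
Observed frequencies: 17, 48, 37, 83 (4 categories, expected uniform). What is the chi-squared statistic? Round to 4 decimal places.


chi2 = sum((O-E)^2/E), E = total/4
total = 185, E = 185/4 = 46.25
(17 - 46.25)^2 / 46.25 = 855.5625 / 46.25 = 13689/740 ≈ 18.498649
(48 - 46.25)^2 / 46.25 = 3.0625 / 46.25 = 49/740 ≈ 0.066216
(37 - 46.25)^2 / 46.25 = 85.5625 / 46.25 = 1.85
(83 - 46.25)^2 / 46.25 = 1350.5625 / 46.25 = 21609/740 ≈ 29.201351
chi2 = 9179/185 ≈ 49.616216

49.6162


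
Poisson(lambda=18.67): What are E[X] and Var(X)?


E[X] = Var(X) = lambda = 18.67

18.67, 18.67


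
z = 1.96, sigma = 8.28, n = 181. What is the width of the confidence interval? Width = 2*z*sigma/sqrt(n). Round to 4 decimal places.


width = 2*z*sigma/sqrt(n)
2*z*sigma = 2 * 1.96 * 8.28 = 32.4576
sqrt(181) ≈ 13.453624
width = 32.4576 / 13.453624 ≈ 2.412554

2.4126


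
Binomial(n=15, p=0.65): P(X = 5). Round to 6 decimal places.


P = C(n,k) * p^k * (1-p)^(n-k)
C(15,5) = 3003
p^k = 0.65^5 ≈ 0.1160291
(1-p)^(n-k) = 0.35^10 ≈ 0.00002758547
P = 3003 * 0.1160291 * 0.00002758547 ≈ 0.009612

0.009612


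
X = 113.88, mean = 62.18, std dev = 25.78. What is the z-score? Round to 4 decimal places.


z = (X - mu) / sigma
X - mu = 113.88 - 62.18 = 51.7
z = 51.7 / 25.78 = 2585/1289 ≈ 2.005431

2.0054


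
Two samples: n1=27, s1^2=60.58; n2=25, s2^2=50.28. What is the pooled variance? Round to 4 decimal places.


sp^2 = ((n1-1)*s1^2 + (n2-1)*s2^2)/(n1+n2-2)
(n1-1)*s1^2 = 26 * 60.58 = 1575.08
(n2-1)*s2^2 = 24 * 50.28 = 1206.72
numerator = 1575.08 + 1206.72 = 2781.8
n1+n2-2 = 50
sp^2 = 2781.8 / 50 = 55.636

55.6360


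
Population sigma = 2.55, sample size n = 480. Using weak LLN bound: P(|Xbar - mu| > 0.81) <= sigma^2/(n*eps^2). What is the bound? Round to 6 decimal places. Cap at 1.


bound = min(1, sigma^2/(n*eps^2))
sigma^2 = 2.55^2 = 6.5025
n*eps^2 = 480 * 0.81^2 = 480 * 0.6561 = 314.928
sigma^2/(n*eps^2) = 6.5025 / 314.928 ≈ 0.02064758

0.020648


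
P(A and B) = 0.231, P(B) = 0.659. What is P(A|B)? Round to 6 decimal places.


P(A|B) = P(A and B) / P(B) = 0.231 / 0.659 = 231/659 ≈ 0.35053111

0.350531


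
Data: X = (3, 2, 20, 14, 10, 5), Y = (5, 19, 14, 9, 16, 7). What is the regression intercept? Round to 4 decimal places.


a = ybar - b*xbar, where b = sum((xi-xbar)(yi-ybar)) / sum((xi-xbar)^2)
n = 6, xbar = 54/6 = 9, ybar = 70/6 = 35/3 ≈ 11.666667
Sxy = sum((xi-xbar)(yi-ybar)) = 24
Sxx = sum((xi-xbar)^2) = 248
b = Sxy / Sxx = 3/31 ≈ 0.096774
a = 11.666667 - 0.096774 * 9 = 1004/93 ≈ 10.795699

10.7957


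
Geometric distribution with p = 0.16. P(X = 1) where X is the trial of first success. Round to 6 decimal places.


P = (1-p)^(k-1) * p
(1-p)^(k-1) = 0.84^0 = 1
P = 1 * 0.16 = 0.16

0.160000


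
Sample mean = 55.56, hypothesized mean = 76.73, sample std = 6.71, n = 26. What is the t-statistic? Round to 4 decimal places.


t = (xbar - mu0) / (s/sqrt(n))
xbar - mu0 = 55.56 - 76.73 = -21.17
sqrt(26) ≈ 5.09901951
s/sqrt(n) = 6.71 / 5.09901951 ≈ 1.31593927
t = -21.17 / 1.31593927 ≈ -16.087369

-16.0874


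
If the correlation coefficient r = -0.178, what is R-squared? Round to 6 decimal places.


R^2 = r^2 = (-0.178)^2 = 0.031684

0.031684


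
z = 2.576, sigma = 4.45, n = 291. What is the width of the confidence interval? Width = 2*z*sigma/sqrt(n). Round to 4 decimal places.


width = 2*z*sigma/sqrt(n)
2*z*sigma = 2 * 2.576 * 4.45 = 22.9264
sqrt(291) ≈ 17.058722
width = 22.9264 / 17.058722 ≈ 1.343969

1.3440


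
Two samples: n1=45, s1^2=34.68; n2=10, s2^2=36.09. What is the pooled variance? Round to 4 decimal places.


sp^2 = ((n1-1)*s1^2 + (n2-1)*s2^2)/(n1+n2-2)
(n1-1)*s1^2 = 44 * 34.68 = 1525.92
(n2-1)*s2^2 = 9 * 36.09 = 324.81
numerator = 1525.92 + 324.81 = 1850.73
n1+n2-2 = 53
sp^2 = 1850.73 / 53 = 185073/5300 ≈ 34.919434

34.9194


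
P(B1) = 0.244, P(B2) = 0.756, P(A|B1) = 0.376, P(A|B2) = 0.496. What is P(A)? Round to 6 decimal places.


P(A) = P(A|B1)*P(B1) + P(A|B2)*P(B2)
P(A|B1)*P(B1) = 0.376 * 0.244 = 0.091744
P(A|B2)*P(B2) = 0.496 * 0.756 = 0.374976
P(A) = 0.091744 + 0.374976 = 0.46672

0.466720


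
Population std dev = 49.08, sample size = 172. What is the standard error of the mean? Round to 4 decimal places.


SE = sigma / sqrt(n)
sqrt(172) ≈ 13.114877
SE = 49.08 / 13.114877 ≈ 3.742315

3.7423


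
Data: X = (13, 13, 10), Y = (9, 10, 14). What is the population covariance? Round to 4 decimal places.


Cov = (1/n)*sum((xi-xbar)(yi-ybar))
n = 3, xbar = 36/3 = 12, ybar = 33/3 = 11
sum((xi-xbar)(yi-ybar)) = -9
Cov = -9 / 3 = -3

-3.0000


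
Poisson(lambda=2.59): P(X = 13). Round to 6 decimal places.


P = e^(-lam) * lam^k / k!
e^(-2.59) ≈ 0.07502004
lam^k = 2.59^13 ≈ 235991.810999
k! = 13! = 6227020800
P = 0.07502004 * 235991.810999 / 6227020800 ≈ 0.000003

0.000003


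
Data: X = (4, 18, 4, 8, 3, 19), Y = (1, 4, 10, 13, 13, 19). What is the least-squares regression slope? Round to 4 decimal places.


b = sum((xi-xbar)(yi-ybar)) / sum((xi-xbar)^2)
n = 6, xbar = 56/6 = 28/3 ≈ 9.333333, ybar = 60/6 = 10
Sxy = sum((xi-xbar)(yi-ybar)) = 60
Sxx = sum((xi-xbar)^2) = 802/3 ≈ 267.333333
b = Sxy / Sxx = 90/401 ≈ 0.224439

0.2244


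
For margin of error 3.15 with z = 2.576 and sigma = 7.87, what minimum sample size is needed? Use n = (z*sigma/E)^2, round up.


z*sigma/E = 2.576 * 7.87 / 3.15 = 36202/5625 ≈ 6.435911
(z*sigma/E)^2 ≈ 41.420952
round up: n = 42

42


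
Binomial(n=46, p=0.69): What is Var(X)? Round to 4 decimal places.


Var = n*p*(1-p) = 46 * 0.69 * 0.31 = 9.8394

9.8394


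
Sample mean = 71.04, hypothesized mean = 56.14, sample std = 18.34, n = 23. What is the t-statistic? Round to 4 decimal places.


t = (xbar - mu0) / (s/sqrt(n))
xbar - mu0 = 71.04 - 56.14 = 14.9
sqrt(23) ≈ 4.79583152
s/sqrt(n) = 18.34 / 4.79583152 ≈ 3.82415435
t = 14.9 / 3.82415435 ≈ 3.896286

3.8963


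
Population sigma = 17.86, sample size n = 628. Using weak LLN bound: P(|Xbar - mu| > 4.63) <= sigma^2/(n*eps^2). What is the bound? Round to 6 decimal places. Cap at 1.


bound = min(1, sigma^2/(n*eps^2))
sigma^2 = 17.86^2 = 318.9796
n*eps^2 = 628 * 4.63^2 = 628 * 21.4369 = 13462.3732
sigma^2/(n*eps^2) = 318.9796 / 13462.3732 ≈ 0.02369416

0.023694


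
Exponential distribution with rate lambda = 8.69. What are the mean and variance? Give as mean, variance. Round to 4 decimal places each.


mean = 1/lam, var = 1/lam^2
mean = 1 / 8.69 = 100/869 ≈ 0.115075
lam^2 = 8.69^2 = 75.5161
var = 1 / 75.5161 ≈ 0.013242

0.1151, 0.0132


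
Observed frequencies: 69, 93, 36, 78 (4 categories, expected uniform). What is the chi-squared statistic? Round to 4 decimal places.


chi2 = sum((O-E)^2/E), E = total/4
total = 276, E = 276/4 = 69
(69 - 69)^2 / 69 = 0 / 69 = 0
(93 - 69)^2 / 69 = 576 / 69 = 192/23 ≈ 8.347826
(36 - 69)^2 / 69 = 1089 / 69 = 363/23 ≈ 15.782609
(78 - 69)^2 / 69 = 81 / 69 = 27/23 ≈ 1.173913
chi2 = 582/23 ≈ 25.304348

25.3043


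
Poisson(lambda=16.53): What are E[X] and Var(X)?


E[X] = Var(X) = lambda = 16.53

16.53, 16.53


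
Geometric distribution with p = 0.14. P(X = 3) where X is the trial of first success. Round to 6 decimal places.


P = (1-p)^(k-1) * p
(1-p)^(k-1) = 0.86^2 = 0.7396
P = 0.7396 * 0.14 = 0.103544

0.103544


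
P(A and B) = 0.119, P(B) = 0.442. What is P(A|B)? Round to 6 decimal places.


P(A|B) = P(A and B) / P(B) = 0.119 / 0.442 = 7/26 ≈ 0.26923077

0.269231


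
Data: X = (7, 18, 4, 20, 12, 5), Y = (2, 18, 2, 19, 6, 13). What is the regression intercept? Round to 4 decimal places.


a = ybar - b*xbar, where b = sum((xi-xbar)(yi-ybar)) / sum((xi-xbar)^2)
n = 6, xbar = 66/6 = 11, ybar = 60/6 = 10
Sxy = sum((xi-xbar)(yi-ybar)) = 203
Sxx = sum((xi-xbar)^2) = 232
b = Sxy / Sxx = 0.875
a = 10 - 0.875 * 11 = 0.375

0.3750


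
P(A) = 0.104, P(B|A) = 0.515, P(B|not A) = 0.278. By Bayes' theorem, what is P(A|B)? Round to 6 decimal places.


P(A|B) = P(B|A)*P(A) / P(B), P(B) = P(B|A)*P(A) + P(B|not A)*P(not A)
P(B|A)*P(A) = 0.515 * 0.104 = 0.05356
P(B|not A)*P(not A) = 0.278 * 0.896 = 0.249088
P(B) = 0.05356 + 0.249088 = 0.302648
P(A|B) = 0.05356 / 0.302648 ≈ 0.17697127

0.176971


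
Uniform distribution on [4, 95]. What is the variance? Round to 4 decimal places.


Var = (b-a)^2 / 12
(b-a)^2 = (95 - 4)^2 = 8281
Var = 8281/12 ≈ 690.083333

690.0833


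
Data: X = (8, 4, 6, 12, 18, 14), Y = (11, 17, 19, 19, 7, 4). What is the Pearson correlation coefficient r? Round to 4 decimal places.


r = sum((xi-xbar)(yi-ybar)) / sqrt(sum((xi-xbar)^2) * sum((yi-ybar)^2))
n = 6, xbar = 62/6 = 31/3 ≈ 10.333333, ybar = 77/6 ≈ 12.833333
Sxy = sum((xi-xbar)(yi-ybar)) = -347/3 ≈ -115.666667
Sxx = sum((xi-xbar)^2) = 418/3 ≈ 139.333333
Syy = sum((yi-ybar)^2) = 1253/6 ≈ 208.833333
sqrt(Sxx*Syy) ≈ 170.579730
r = Sxy / sqrt(Sxx*Syy) = -115.666667 / 170.579730 ≈ -0.678080

-0.6781


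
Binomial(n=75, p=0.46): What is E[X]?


E[X] = n*p = 75 * 0.46 = 34.5

34.5


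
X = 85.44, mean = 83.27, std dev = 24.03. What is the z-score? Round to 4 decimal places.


z = (X - mu) / sigma
X - mu = 85.44 - 83.27 = 2.17
z = 2.17 / 24.03 = 217/2403 ≈ 0.090304

0.0903


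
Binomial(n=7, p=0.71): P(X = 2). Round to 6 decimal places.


P = C(n,k) * p^k * (1-p)^(n-k)
C(7,2) = 21
p^k = 0.71^2 = 0.5041
(1-p)^(n-k) = 0.29^5 ≈ 0.002051115
P = 21 * 0.5041 * 0.002051115 ≈ 0.021713

0.021713


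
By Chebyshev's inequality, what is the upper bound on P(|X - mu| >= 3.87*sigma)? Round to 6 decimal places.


P <= 1/k^2
k^2 = 3.87^2 = 14.9769
1/k^2 = 1 / 14.9769 ≈ 0.06676949

0.066769


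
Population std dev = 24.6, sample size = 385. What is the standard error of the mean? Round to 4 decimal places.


SE = sigma / sqrt(n)
sqrt(385) ≈ 19.621417
SE = 24.6 / 19.621417 ≈ 1.253732

1.2537


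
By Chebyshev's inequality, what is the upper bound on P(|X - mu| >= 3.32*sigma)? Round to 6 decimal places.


P <= 1/k^2
k^2 = 3.32^2 = 11.0224
1/k^2 = 1 / 11.0224 = 625/6889 ≈ 0.09072434

0.090724


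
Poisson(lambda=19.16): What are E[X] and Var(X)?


E[X] = Var(X) = lambda = 19.16

19.16, 19.16


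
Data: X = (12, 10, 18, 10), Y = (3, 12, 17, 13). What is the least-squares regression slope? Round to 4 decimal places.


b = sum((xi-xbar)(yi-ybar)) / sum((xi-xbar)^2)
n = 4, xbar = 50/4 = 12.5, ybar = 45/4 = 11.25
Sxy = sum((xi-xbar)(yi-ybar)) = 29.5
Sxx = sum((xi-xbar)^2) = 43
b = Sxy / Sxx = 59/86 ≈ 0.686047

0.6860


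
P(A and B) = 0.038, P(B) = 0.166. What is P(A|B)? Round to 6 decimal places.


P(A|B) = P(A and B) / P(B) = 0.038 / 0.166 = 19/83 ≈ 0.22891566

0.228916


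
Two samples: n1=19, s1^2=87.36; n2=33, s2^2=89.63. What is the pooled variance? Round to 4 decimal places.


sp^2 = ((n1-1)*s1^2 + (n2-1)*s2^2)/(n1+n2-2)
(n1-1)*s1^2 = 18 * 87.36 = 1572.48
(n2-1)*s2^2 = 32 * 89.63 = 2868.16
numerator = 1572.48 + 2868.16 = 4440.64
n1+n2-2 = 50
sp^2 = 4440.64 / 50 = 88.8128

88.8128


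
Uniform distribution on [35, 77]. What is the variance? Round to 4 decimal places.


Var = (b-a)^2 / 12
(b-a)^2 = (77 - 35)^2 = 1764
Var = 1764/12 = 147

147.0000


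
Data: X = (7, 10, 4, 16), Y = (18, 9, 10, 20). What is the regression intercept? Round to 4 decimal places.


a = ybar - b*xbar, where b = sum((xi-xbar)(yi-ybar)) / sum((xi-xbar)^2)
n = 4, xbar = 37/4 = 9.25, ybar = 57/4 = 14.25
Sxy = sum((xi-xbar)(yi-ybar)) = 48.75
Sxx = sum((xi-xbar)^2) = 78.75
b = Sxy / Sxx = 13/21 ≈ 0.619048
a = 14.25 - 0.619048 * 9.25 = 179/21 ≈ 8.523810

8.5238


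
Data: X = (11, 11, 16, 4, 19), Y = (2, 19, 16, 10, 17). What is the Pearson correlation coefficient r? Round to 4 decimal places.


r = sum((xi-xbar)(yi-ybar)) / sqrt(sum((xi-xbar)^2) * sum((yi-ybar)^2))
n = 5, xbar = 61/5 = 12.2, ybar = 64/5 = 12.8
Sxy = sum((xi-xbar)(yi-ybar)) = 69.2
Sxx = sum((xi-xbar)^2) = 130.8
Syy = sum((yi-ybar)^2) = 190.8
sqrt(Sxx*Syy) ≈ 157.976707
r = Sxy / sqrt(Sxx*Syy) = 69.2 / 157.976707 ≈ 0.438039

0.4380


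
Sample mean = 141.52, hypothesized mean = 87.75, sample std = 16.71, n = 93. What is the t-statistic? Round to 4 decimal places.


t = (xbar - mu0) / (s/sqrt(n))
xbar - mu0 = 141.52 - 87.75 = 53.77
sqrt(93) ≈ 9.64365076
s/sqrt(n) = 16.71 / 9.64365076 ≈ 1.73274628
t = 53.77 / 1.73274628 ≈ 31.031664

31.0317


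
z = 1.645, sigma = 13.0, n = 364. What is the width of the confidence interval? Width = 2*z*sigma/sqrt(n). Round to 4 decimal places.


width = 2*z*sigma/sqrt(n)
2*z*sigma = 2 * 1.645 * 13.0 = 42.77
sqrt(364) ≈ 19.078784
width = 42.77 / 19.078784 ≈ 2.241757

2.2418


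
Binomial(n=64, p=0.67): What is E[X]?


E[X] = n*p = 64 * 0.67 = 42.88

42.88


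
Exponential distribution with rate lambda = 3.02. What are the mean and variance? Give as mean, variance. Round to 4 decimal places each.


mean = 1/lam, var = 1/lam^2
mean = 1 / 3.02 = 50/151 ≈ 0.331126
lam^2 = 3.02^2 = 9.1204
var = 1 / 9.1204 ≈ 0.109644

0.3311, 0.1096


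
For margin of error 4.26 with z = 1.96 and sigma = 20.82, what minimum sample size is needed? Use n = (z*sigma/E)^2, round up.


z*sigma/E = 1.96 * 20.82 / 4.26 = 17003/1775 ≈ 9.579155
(z*sigma/E)^2 ≈ 91.760209
round up: n = 92

92


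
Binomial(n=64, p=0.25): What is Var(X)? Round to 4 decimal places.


Var = n*p*(1-p) = 64 * 0.25 * 0.75 = 12

12.0000
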